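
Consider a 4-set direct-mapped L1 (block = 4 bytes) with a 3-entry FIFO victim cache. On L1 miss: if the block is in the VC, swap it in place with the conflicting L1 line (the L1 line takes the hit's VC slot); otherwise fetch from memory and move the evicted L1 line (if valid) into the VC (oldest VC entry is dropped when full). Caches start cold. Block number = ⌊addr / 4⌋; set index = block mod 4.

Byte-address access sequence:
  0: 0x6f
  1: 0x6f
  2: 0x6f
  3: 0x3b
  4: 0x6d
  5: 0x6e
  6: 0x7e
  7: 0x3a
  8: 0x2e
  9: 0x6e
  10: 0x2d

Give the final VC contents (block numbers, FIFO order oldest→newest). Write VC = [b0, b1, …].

0: 0x6f (blk 27, set 3) → MISS  vc=[]
1: 0x6f (blk 27, set 3) → L1-HIT  vc=[]
2: 0x6f (blk 27, set 3) → L1-HIT  vc=[]
3: 0x3b (blk 14, set 2) → MISS  vc=[]
4: 0x6d (blk 27, set 3) → L1-HIT  vc=[]
5: 0x6e (blk 27, set 3) → L1-HIT  vc=[]
6: 0x7e (blk 31, set 3) → MISS  vc=[27]
7: 0x3a (blk 14, set 2) → L1-HIT  vc=[27]
8: 0x2e (blk 11, set 3) → MISS  vc=[27, 31]
9: 0x6e (blk 27, set 3) → VC-HIT  vc=[11, 31]
10: 0x2d (blk 11, set 3) → VC-HIT  vc=[27, 31]

VC = [27, 31]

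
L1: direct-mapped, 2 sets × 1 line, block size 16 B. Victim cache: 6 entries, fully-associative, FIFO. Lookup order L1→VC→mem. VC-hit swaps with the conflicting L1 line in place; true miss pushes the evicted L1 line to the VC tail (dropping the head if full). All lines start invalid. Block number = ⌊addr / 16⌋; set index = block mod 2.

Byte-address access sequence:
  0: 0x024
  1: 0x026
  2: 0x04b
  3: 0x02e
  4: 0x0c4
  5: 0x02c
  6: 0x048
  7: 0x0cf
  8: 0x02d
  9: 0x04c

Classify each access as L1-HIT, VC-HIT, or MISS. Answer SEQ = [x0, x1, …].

SEQ = [MISS, L1-HIT, MISS, VC-HIT, MISS, VC-HIT, VC-HIT, VC-HIT, VC-HIT, VC-HIT]

  [0] addr=0x24 blk=2 s=0: MISS | VC []
  [1] addr=0x26 blk=2 s=0: L1-HIT | VC []
  [2] addr=0x4b blk=4 s=0: MISS | VC [2]
  [3] addr=0x2e blk=2 s=0: VC-HIT | VC [4]
  [4] addr=0xc4 blk=12 s=0: MISS | VC [4, 2]
  [5] addr=0x2c blk=2 s=0: VC-HIT | VC [4, 12]
  [6] addr=0x48 blk=4 s=0: VC-HIT | VC [2, 12]
  [7] addr=0xcf blk=12 s=0: VC-HIT | VC [2, 4]
  [8] addr=0x2d blk=2 s=0: VC-HIT | VC [12, 4]
  [9] addr=0x4c blk=4 s=0: VC-HIT | VC [12, 2]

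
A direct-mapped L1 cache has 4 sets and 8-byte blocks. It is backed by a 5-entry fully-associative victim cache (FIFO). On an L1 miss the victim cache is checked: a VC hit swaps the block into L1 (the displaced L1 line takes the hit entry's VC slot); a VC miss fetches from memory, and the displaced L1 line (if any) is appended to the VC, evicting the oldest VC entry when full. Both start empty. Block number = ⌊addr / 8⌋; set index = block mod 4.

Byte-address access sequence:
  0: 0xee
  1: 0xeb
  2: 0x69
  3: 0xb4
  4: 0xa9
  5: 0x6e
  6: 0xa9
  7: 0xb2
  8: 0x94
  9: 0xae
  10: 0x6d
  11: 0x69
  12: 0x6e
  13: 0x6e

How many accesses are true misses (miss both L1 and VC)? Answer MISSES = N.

0: 0xee (blk 29, set 1) → MISS  vc=[]
1: 0xeb (blk 29, set 1) → L1-HIT  vc=[]
2: 0x69 (blk 13, set 1) → MISS  vc=[29]
3: 0xb4 (blk 22, set 2) → MISS  vc=[29]
4: 0xa9 (blk 21, set 1) → MISS  vc=[29, 13]
5: 0x6e (blk 13, set 1) → VC-HIT  vc=[29, 21]
6: 0xa9 (blk 21, set 1) → VC-HIT  vc=[29, 13]
7: 0xb2 (blk 22, set 2) → L1-HIT  vc=[29, 13]
8: 0x94 (blk 18, set 2) → MISS  vc=[29, 13, 22]
9: 0xae (blk 21, set 1) → L1-HIT  vc=[29, 13, 22]
10: 0x6d (blk 13, set 1) → VC-HIT  vc=[29, 21, 22]
11: 0x69 (blk 13, set 1) → L1-HIT  vc=[29, 21, 22]
12: 0x6e (blk 13, set 1) → L1-HIT  vc=[29, 21, 22]
13: 0x6e (blk 13, set 1) → L1-HIT  vc=[29, 21, 22]

MISSES = 5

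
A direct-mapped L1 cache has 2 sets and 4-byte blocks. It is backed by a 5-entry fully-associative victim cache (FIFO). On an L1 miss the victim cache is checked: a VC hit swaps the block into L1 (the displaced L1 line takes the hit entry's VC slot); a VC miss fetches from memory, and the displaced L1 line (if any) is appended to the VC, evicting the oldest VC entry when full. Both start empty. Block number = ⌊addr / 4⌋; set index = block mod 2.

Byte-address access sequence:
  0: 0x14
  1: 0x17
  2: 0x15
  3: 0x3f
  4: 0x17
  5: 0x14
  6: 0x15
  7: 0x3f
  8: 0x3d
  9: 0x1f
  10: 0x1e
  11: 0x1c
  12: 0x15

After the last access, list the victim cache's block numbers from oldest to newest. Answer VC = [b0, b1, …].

VC = [7, 15]

#0 0x14→b5/s1 MISS; vc=[]
#1 0x17→b5/s1 L1-HIT; vc=[]
#2 0x15→b5/s1 L1-HIT; vc=[]
#3 0x3f→b15/s1 MISS; vc=[5]
#4 0x17→b5/s1 VC-HIT; vc=[15]
#5 0x14→b5/s1 L1-HIT; vc=[15]
#6 0x15→b5/s1 L1-HIT; vc=[15]
#7 0x3f→b15/s1 VC-HIT; vc=[5]
#8 0x3d→b15/s1 L1-HIT; vc=[5]
#9 0x1f→b7/s1 MISS; vc=[5,15]
#10 0x1e→b7/s1 L1-HIT; vc=[5,15]
#11 0x1c→b7/s1 L1-HIT; vc=[5,15]
#12 0x15→b5/s1 VC-HIT; vc=[7,15]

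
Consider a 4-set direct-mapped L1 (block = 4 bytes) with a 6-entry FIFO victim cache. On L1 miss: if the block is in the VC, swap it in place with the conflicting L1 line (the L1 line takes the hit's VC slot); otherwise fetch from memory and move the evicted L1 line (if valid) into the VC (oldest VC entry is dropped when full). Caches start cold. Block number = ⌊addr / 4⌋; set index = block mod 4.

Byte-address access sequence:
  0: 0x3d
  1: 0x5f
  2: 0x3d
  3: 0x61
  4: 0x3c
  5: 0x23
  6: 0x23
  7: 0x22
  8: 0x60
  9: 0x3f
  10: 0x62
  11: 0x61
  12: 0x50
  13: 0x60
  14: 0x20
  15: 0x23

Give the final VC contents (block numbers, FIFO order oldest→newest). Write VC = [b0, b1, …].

VC = [23, 24, 20]

#0 0x3d→b15/s3 MISS; vc=[]
#1 0x5f→b23/s3 MISS; vc=[15]
#2 0x3d→b15/s3 VC-HIT; vc=[23]
#3 0x61→b24/s0 MISS; vc=[23]
#4 0x3c→b15/s3 L1-HIT; vc=[23]
#5 0x23→b8/s0 MISS; vc=[23,24]
#6 0x23→b8/s0 L1-HIT; vc=[23,24]
#7 0x22→b8/s0 L1-HIT; vc=[23,24]
#8 0x60→b24/s0 VC-HIT; vc=[23,8]
#9 0x3f→b15/s3 L1-HIT; vc=[23,8]
#10 0x62→b24/s0 L1-HIT; vc=[23,8]
#11 0x61→b24/s0 L1-HIT; vc=[23,8]
#12 0x50→b20/s0 MISS; vc=[23,8,24]
#13 0x60→b24/s0 VC-HIT; vc=[23,8,20]
#14 0x20→b8/s0 VC-HIT; vc=[23,24,20]
#15 0x23→b8/s0 L1-HIT; vc=[23,24,20]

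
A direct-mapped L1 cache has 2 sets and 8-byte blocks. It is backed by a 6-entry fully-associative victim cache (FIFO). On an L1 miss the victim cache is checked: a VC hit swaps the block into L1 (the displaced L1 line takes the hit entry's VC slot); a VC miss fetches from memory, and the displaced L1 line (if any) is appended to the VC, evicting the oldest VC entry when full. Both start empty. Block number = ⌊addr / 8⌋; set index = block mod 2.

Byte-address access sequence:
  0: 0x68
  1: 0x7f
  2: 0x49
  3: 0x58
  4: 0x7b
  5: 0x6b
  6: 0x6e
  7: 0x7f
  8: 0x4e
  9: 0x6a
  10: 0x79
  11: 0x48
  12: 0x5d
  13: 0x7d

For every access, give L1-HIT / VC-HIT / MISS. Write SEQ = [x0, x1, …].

SEQ = [MISS, MISS, MISS, MISS, VC-HIT, VC-HIT, L1-HIT, VC-HIT, VC-HIT, VC-HIT, VC-HIT, VC-HIT, VC-HIT, VC-HIT]

#0 0x68→b13/s1 MISS; vc=[]
#1 0x7f→b15/s1 MISS; vc=[13]
#2 0x49→b9/s1 MISS; vc=[13,15]
#3 0x58→b11/s1 MISS; vc=[13,15,9]
#4 0x7b→b15/s1 VC-HIT; vc=[13,11,9]
#5 0x6b→b13/s1 VC-HIT; vc=[15,11,9]
#6 0x6e→b13/s1 L1-HIT; vc=[15,11,9]
#7 0x7f→b15/s1 VC-HIT; vc=[13,11,9]
#8 0x4e→b9/s1 VC-HIT; vc=[13,11,15]
#9 0x6a→b13/s1 VC-HIT; vc=[9,11,15]
#10 0x79→b15/s1 VC-HIT; vc=[9,11,13]
#11 0x48→b9/s1 VC-HIT; vc=[15,11,13]
#12 0x5d→b11/s1 VC-HIT; vc=[15,9,13]
#13 0x7d→b15/s1 VC-HIT; vc=[11,9,13]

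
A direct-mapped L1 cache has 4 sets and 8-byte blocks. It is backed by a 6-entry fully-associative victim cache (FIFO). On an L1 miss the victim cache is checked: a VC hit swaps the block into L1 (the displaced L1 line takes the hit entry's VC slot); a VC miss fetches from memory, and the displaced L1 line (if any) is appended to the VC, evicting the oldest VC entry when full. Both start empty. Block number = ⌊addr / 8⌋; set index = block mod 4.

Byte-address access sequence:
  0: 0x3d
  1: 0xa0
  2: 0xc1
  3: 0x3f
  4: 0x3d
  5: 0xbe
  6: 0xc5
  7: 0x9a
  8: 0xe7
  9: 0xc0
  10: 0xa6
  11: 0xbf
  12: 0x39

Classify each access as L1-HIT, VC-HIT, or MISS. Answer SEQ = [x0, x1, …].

SEQ = [MISS, MISS, MISS, L1-HIT, L1-HIT, MISS, L1-HIT, MISS, MISS, VC-HIT, VC-HIT, VC-HIT, VC-HIT]

0: 0x3d (blk 7, set 3) → MISS  vc=[]
1: 0xa0 (blk 20, set 0) → MISS  vc=[]
2: 0xc1 (blk 24, set 0) → MISS  vc=[20]
3: 0x3f (blk 7, set 3) → L1-HIT  vc=[20]
4: 0x3d (blk 7, set 3) → L1-HIT  vc=[20]
5: 0xbe (blk 23, set 3) → MISS  vc=[20, 7]
6: 0xc5 (blk 24, set 0) → L1-HIT  vc=[20, 7]
7: 0x9a (blk 19, set 3) → MISS  vc=[20, 7, 23]
8: 0xe7 (blk 28, set 0) → MISS  vc=[20, 7, 23, 24]
9: 0xc0 (blk 24, set 0) → VC-HIT  vc=[20, 7, 23, 28]
10: 0xa6 (blk 20, set 0) → VC-HIT  vc=[24, 7, 23, 28]
11: 0xbf (blk 23, set 3) → VC-HIT  vc=[24, 7, 19, 28]
12: 0x39 (blk 7, set 3) → VC-HIT  vc=[24, 23, 19, 28]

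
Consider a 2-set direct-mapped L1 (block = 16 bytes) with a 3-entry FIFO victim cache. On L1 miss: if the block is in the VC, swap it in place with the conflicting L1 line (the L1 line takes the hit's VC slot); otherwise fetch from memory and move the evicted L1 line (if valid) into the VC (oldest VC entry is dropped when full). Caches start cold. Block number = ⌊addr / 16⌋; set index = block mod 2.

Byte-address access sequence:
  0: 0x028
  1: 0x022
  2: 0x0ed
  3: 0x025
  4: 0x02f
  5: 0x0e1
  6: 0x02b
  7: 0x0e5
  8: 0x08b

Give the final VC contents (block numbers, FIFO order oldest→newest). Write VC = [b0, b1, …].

  [0] addr=0x28 blk=2 s=0: MISS | VC []
  [1] addr=0x22 blk=2 s=0: L1-HIT | VC []
  [2] addr=0xed blk=14 s=0: MISS | VC [2]
  [3] addr=0x25 blk=2 s=0: VC-HIT | VC [14]
  [4] addr=0x2f blk=2 s=0: L1-HIT | VC [14]
  [5] addr=0xe1 blk=14 s=0: VC-HIT | VC [2]
  [6] addr=0x2b blk=2 s=0: VC-HIT | VC [14]
  [7] addr=0xe5 blk=14 s=0: VC-HIT | VC [2]
  [8] addr=0x8b blk=8 s=0: MISS | VC [2, 14]

VC = [2, 14]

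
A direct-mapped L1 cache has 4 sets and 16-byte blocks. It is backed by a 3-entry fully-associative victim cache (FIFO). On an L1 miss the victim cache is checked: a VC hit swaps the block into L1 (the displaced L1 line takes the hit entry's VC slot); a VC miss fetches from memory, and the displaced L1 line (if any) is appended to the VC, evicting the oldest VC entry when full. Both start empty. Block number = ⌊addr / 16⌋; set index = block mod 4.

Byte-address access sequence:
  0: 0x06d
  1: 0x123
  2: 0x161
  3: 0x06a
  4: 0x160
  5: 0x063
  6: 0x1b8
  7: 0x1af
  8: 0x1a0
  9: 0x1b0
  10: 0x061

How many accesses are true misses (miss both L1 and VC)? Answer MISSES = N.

  [0] addr=0x6d blk=6 s=2: MISS | VC []
  [1] addr=0x123 blk=18 s=2: MISS | VC [6]
  [2] addr=0x161 blk=22 s=2: MISS | VC [6, 18]
  [3] addr=0x6a blk=6 s=2: VC-HIT | VC [22, 18]
  [4] addr=0x160 blk=22 s=2: VC-HIT | VC [6, 18]
  [5] addr=0x63 blk=6 s=2: VC-HIT | VC [22, 18]
  [6] addr=0x1b8 blk=27 s=3: MISS | VC [22, 18]
  [7] addr=0x1af blk=26 s=2: MISS | VC [22, 18, 6]
  [8] addr=0x1a0 blk=26 s=2: L1-HIT | VC [22, 18, 6]
  [9] addr=0x1b0 blk=27 s=3: L1-HIT | VC [22, 18, 6]
  [10] addr=0x61 blk=6 s=2: VC-HIT | VC [22, 18, 26]

MISSES = 5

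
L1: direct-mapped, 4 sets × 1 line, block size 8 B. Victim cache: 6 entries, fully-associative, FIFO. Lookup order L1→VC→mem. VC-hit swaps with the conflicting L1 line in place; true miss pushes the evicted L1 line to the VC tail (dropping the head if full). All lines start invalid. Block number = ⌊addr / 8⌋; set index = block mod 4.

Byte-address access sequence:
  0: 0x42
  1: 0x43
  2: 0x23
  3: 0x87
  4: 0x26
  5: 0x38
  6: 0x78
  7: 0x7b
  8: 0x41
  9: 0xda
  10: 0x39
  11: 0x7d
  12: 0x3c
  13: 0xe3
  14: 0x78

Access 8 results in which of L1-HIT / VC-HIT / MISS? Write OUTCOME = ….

OUTCOME = VC-HIT

#0 0x42→b8/s0 MISS; vc=[]
#1 0x43→b8/s0 L1-HIT; vc=[]
#2 0x23→b4/s0 MISS; vc=[8]
#3 0x87→b16/s0 MISS; vc=[8,4]
#4 0x26→b4/s0 VC-HIT; vc=[8,16]
#5 0x38→b7/s3 MISS; vc=[8,16]
#6 0x78→b15/s3 MISS; vc=[8,16,7]
#7 0x7b→b15/s3 L1-HIT; vc=[8,16,7]
#8 0x41→b8/s0 VC-HIT; vc=[4,16,7]
#9 0xda→b27/s3 MISS; vc=[4,16,7,15]
#10 0x39→b7/s3 VC-HIT; vc=[4,16,27,15]
#11 0x7d→b15/s3 VC-HIT; vc=[4,16,27,7]
#12 0x3c→b7/s3 VC-HIT; vc=[4,16,27,15]
#13 0xe3→b28/s0 MISS; vc=[4,16,27,15,8]
#14 0x78→b15/s3 VC-HIT; vc=[4,16,27,7,8]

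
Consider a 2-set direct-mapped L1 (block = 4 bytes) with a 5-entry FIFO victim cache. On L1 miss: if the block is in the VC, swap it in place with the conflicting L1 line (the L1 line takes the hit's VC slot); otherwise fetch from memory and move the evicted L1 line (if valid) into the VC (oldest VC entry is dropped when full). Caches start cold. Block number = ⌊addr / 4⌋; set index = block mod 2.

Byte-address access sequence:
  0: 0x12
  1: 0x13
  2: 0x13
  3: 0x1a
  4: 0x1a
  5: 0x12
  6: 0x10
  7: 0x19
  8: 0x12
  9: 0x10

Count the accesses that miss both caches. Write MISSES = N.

#0 0x12→b4/s0 MISS; vc=[]
#1 0x13→b4/s0 L1-HIT; vc=[]
#2 0x13→b4/s0 L1-HIT; vc=[]
#3 0x1a→b6/s0 MISS; vc=[4]
#4 0x1a→b6/s0 L1-HIT; vc=[4]
#5 0x12→b4/s0 VC-HIT; vc=[6]
#6 0x10→b4/s0 L1-HIT; vc=[6]
#7 0x19→b6/s0 VC-HIT; vc=[4]
#8 0x12→b4/s0 VC-HIT; vc=[6]
#9 0x10→b4/s0 L1-HIT; vc=[6]

MISSES = 2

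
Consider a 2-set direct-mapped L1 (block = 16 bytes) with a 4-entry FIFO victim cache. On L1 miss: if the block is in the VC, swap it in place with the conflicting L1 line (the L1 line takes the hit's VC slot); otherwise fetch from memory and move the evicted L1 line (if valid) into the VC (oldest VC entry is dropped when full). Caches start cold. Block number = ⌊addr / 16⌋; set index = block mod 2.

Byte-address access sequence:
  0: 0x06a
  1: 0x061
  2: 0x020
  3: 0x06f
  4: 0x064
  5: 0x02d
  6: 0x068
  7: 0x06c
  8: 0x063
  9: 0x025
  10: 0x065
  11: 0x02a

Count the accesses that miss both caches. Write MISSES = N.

0: 0x6a (blk 6, set 0) → MISS  vc=[]
1: 0x61 (blk 6, set 0) → L1-HIT  vc=[]
2: 0x20 (blk 2, set 0) → MISS  vc=[6]
3: 0x6f (blk 6, set 0) → VC-HIT  vc=[2]
4: 0x64 (blk 6, set 0) → L1-HIT  vc=[2]
5: 0x2d (blk 2, set 0) → VC-HIT  vc=[6]
6: 0x68 (blk 6, set 0) → VC-HIT  vc=[2]
7: 0x6c (blk 6, set 0) → L1-HIT  vc=[2]
8: 0x63 (blk 6, set 0) → L1-HIT  vc=[2]
9: 0x25 (blk 2, set 0) → VC-HIT  vc=[6]
10: 0x65 (blk 6, set 0) → VC-HIT  vc=[2]
11: 0x2a (blk 2, set 0) → VC-HIT  vc=[6]

MISSES = 2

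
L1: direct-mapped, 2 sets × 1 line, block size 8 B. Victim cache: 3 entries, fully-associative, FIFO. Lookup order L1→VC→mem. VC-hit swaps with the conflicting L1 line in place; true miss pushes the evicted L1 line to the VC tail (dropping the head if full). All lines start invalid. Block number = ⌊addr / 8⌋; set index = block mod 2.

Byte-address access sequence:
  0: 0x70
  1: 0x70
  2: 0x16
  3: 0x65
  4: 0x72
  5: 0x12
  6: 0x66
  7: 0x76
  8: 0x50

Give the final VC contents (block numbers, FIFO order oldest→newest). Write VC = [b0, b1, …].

VC = [2, 12, 14]

#0 0x70→b14/s0 MISS; vc=[]
#1 0x70→b14/s0 L1-HIT; vc=[]
#2 0x16→b2/s0 MISS; vc=[14]
#3 0x65→b12/s0 MISS; vc=[14,2]
#4 0x72→b14/s0 VC-HIT; vc=[12,2]
#5 0x12→b2/s0 VC-HIT; vc=[12,14]
#6 0x66→b12/s0 VC-HIT; vc=[2,14]
#7 0x76→b14/s0 VC-HIT; vc=[2,12]
#8 0x50→b10/s0 MISS; vc=[2,12,14]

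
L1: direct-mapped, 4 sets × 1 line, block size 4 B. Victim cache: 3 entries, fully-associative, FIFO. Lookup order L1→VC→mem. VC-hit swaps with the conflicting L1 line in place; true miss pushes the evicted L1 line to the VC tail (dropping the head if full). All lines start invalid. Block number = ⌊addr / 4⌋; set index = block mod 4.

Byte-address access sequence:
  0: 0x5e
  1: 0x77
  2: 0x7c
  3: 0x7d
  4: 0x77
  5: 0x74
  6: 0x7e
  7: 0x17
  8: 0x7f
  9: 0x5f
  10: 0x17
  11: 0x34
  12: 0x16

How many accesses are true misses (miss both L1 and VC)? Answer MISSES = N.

0: 0x5e (blk 23, set 3) → MISS  vc=[]
1: 0x77 (blk 29, set 1) → MISS  vc=[]
2: 0x7c (blk 31, set 3) → MISS  vc=[23]
3: 0x7d (blk 31, set 3) → L1-HIT  vc=[23]
4: 0x77 (blk 29, set 1) → L1-HIT  vc=[23]
5: 0x74 (blk 29, set 1) → L1-HIT  vc=[23]
6: 0x7e (blk 31, set 3) → L1-HIT  vc=[23]
7: 0x17 (blk 5, set 1) → MISS  vc=[23, 29]
8: 0x7f (blk 31, set 3) → L1-HIT  vc=[23, 29]
9: 0x5f (blk 23, set 3) → VC-HIT  vc=[31, 29]
10: 0x17 (blk 5, set 1) → L1-HIT  vc=[31, 29]
11: 0x34 (blk 13, set 1) → MISS  vc=[31, 29, 5]
12: 0x16 (blk 5, set 1) → VC-HIT  vc=[31, 29, 13]

MISSES = 5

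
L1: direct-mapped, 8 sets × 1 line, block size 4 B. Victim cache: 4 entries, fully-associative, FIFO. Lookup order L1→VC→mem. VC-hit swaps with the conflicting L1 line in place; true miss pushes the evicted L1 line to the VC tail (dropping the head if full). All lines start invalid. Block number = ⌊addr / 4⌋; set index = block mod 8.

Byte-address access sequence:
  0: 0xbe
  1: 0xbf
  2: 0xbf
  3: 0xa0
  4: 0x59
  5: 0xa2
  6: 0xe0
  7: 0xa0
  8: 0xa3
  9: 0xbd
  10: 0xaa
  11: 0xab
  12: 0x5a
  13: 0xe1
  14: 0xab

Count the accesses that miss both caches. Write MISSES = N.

MISSES = 5

0: 0xbe (blk 47, set 7) → MISS  vc=[]
1: 0xbf (blk 47, set 7) → L1-HIT  vc=[]
2: 0xbf (blk 47, set 7) → L1-HIT  vc=[]
3: 0xa0 (blk 40, set 0) → MISS  vc=[]
4: 0x59 (blk 22, set 6) → MISS  vc=[]
5: 0xa2 (blk 40, set 0) → L1-HIT  vc=[]
6: 0xe0 (blk 56, set 0) → MISS  vc=[40]
7: 0xa0 (blk 40, set 0) → VC-HIT  vc=[56]
8: 0xa3 (blk 40, set 0) → L1-HIT  vc=[56]
9: 0xbd (blk 47, set 7) → L1-HIT  vc=[56]
10: 0xaa (blk 42, set 2) → MISS  vc=[56]
11: 0xab (blk 42, set 2) → L1-HIT  vc=[56]
12: 0x5a (blk 22, set 6) → L1-HIT  vc=[56]
13: 0xe1 (blk 56, set 0) → VC-HIT  vc=[40]
14: 0xab (blk 42, set 2) → L1-HIT  vc=[40]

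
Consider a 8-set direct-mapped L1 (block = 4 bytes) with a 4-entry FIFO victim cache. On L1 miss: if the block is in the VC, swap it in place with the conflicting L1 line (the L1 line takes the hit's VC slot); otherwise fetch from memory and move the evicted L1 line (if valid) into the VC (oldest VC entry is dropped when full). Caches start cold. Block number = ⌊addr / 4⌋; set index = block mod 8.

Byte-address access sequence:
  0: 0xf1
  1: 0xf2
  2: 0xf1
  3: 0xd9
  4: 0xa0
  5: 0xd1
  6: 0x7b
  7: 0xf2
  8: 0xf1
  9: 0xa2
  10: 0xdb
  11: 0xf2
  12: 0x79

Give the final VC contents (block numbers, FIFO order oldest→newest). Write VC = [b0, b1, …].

VC = [52, 54]

#0 0xf1→b60/s4 MISS; vc=[]
#1 0xf2→b60/s4 L1-HIT; vc=[]
#2 0xf1→b60/s4 L1-HIT; vc=[]
#3 0xd9→b54/s6 MISS; vc=[]
#4 0xa0→b40/s0 MISS; vc=[]
#5 0xd1→b52/s4 MISS; vc=[60]
#6 0x7b→b30/s6 MISS; vc=[60,54]
#7 0xf2→b60/s4 VC-HIT; vc=[52,54]
#8 0xf1→b60/s4 L1-HIT; vc=[52,54]
#9 0xa2→b40/s0 L1-HIT; vc=[52,54]
#10 0xdb→b54/s6 VC-HIT; vc=[52,30]
#11 0xf2→b60/s4 L1-HIT; vc=[52,30]
#12 0x79→b30/s6 VC-HIT; vc=[52,54]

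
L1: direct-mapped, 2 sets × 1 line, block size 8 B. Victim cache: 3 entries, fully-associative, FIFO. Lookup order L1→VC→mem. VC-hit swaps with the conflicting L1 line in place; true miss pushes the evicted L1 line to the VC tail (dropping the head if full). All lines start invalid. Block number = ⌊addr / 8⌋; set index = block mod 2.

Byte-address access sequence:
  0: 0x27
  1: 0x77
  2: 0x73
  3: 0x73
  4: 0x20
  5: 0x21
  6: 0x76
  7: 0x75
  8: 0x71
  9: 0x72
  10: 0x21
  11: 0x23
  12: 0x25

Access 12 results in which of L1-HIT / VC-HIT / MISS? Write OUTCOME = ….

OUTCOME = L1-HIT

0: 0x27 (blk 4, set 0) → MISS  vc=[]
1: 0x77 (blk 14, set 0) → MISS  vc=[4]
2: 0x73 (blk 14, set 0) → L1-HIT  vc=[4]
3: 0x73 (blk 14, set 0) → L1-HIT  vc=[4]
4: 0x20 (blk 4, set 0) → VC-HIT  vc=[14]
5: 0x21 (blk 4, set 0) → L1-HIT  vc=[14]
6: 0x76 (blk 14, set 0) → VC-HIT  vc=[4]
7: 0x75 (blk 14, set 0) → L1-HIT  vc=[4]
8: 0x71 (blk 14, set 0) → L1-HIT  vc=[4]
9: 0x72 (blk 14, set 0) → L1-HIT  vc=[4]
10: 0x21 (blk 4, set 0) → VC-HIT  vc=[14]
11: 0x23 (blk 4, set 0) → L1-HIT  vc=[14]
12: 0x25 (blk 4, set 0) → L1-HIT  vc=[14]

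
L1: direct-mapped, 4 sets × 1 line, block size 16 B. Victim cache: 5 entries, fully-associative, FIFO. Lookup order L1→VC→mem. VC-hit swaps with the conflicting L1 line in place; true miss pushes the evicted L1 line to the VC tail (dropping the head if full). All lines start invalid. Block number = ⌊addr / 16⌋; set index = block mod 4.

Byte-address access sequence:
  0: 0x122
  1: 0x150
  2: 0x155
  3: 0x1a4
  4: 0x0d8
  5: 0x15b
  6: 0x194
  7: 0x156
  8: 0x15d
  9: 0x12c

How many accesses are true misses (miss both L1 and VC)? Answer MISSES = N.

MISSES = 5

  [0] addr=0x122 blk=18 s=2: MISS | VC []
  [1] addr=0x150 blk=21 s=1: MISS | VC []
  [2] addr=0x155 blk=21 s=1: L1-HIT | VC []
  [3] addr=0x1a4 blk=26 s=2: MISS | VC [18]
  [4] addr=0xd8 blk=13 s=1: MISS | VC [18, 21]
  [5] addr=0x15b blk=21 s=1: VC-HIT | VC [18, 13]
  [6] addr=0x194 blk=25 s=1: MISS | VC [18, 13, 21]
  [7] addr=0x156 blk=21 s=1: VC-HIT | VC [18, 13, 25]
  [8] addr=0x15d blk=21 s=1: L1-HIT | VC [18, 13, 25]
  [9] addr=0x12c blk=18 s=2: VC-HIT | VC [26, 13, 25]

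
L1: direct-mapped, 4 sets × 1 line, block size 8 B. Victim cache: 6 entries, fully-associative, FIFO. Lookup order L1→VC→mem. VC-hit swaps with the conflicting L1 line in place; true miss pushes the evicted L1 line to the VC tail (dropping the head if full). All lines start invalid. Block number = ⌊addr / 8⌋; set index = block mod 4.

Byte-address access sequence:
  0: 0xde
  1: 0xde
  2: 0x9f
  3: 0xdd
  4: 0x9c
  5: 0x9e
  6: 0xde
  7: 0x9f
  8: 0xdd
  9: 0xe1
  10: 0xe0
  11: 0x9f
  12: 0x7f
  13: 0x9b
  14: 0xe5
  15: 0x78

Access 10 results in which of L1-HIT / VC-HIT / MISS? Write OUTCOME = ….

OUTCOME = L1-HIT

  [0] addr=0xde blk=27 s=3: MISS | VC []
  [1] addr=0xde blk=27 s=3: L1-HIT | VC []
  [2] addr=0x9f blk=19 s=3: MISS | VC [27]
  [3] addr=0xdd blk=27 s=3: VC-HIT | VC [19]
  [4] addr=0x9c blk=19 s=3: VC-HIT | VC [27]
  [5] addr=0x9e blk=19 s=3: L1-HIT | VC [27]
  [6] addr=0xde blk=27 s=3: VC-HIT | VC [19]
  [7] addr=0x9f blk=19 s=3: VC-HIT | VC [27]
  [8] addr=0xdd blk=27 s=3: VC-HIT | VC [19]
  [9] addr=0xe1 blk=28 s=0: MISS | VC [19]
  [10] addr=0xe0 blk=28 s=0: L1-HIT | VC [19]
  [11] addr=0x9f blk=19 s=3: VC-HIT | VC [27]
  [12] addr=0x7f blk=15 s=3: MISS | VC [27, 19]
  [13] addr=0x9b blk=19 s=3: VC-HIT | VC [27, 15]
  [14] addr=0xe5 blk=28 s=0: L1-HIT | VC [27, 15]
  [15] addr=0x78 blk=15 s=3: VC-HIT | VC [27, 19]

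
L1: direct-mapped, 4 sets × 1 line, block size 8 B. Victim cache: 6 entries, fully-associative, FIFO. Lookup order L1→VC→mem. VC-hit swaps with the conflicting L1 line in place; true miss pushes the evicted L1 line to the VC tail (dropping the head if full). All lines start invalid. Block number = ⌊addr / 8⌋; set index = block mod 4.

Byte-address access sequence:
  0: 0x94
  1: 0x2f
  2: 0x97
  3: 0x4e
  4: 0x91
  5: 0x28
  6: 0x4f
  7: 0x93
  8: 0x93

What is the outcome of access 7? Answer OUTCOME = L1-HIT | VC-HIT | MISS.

0: 0x94 (blk 18, set 2) → MISS  vc=[]
1: 0x2f (blk 5, set 1) → MISS  vc=[]
2: 0x97 (blk 18, set 2) → L1-HIT  vc=[]
3: 0x4e (blk 9, set 1) → MISS  vc=[5]
4: 0x91 (blk 18, set 2) → L1-HIT  vc=[5]
5: 0x28 (blk 5, set 1) → VC-HIT  vc=[9]
6: 0x4f (blk 9, set 1) → VC-HIT  vc=[5]
7: 0x93 (blk 18, set 2) → L1-HIT  vc=[5]
8: 0x93 (blk 18, set 2) → L1-HIT  vc=[5]

OUTCOME = L1-HIT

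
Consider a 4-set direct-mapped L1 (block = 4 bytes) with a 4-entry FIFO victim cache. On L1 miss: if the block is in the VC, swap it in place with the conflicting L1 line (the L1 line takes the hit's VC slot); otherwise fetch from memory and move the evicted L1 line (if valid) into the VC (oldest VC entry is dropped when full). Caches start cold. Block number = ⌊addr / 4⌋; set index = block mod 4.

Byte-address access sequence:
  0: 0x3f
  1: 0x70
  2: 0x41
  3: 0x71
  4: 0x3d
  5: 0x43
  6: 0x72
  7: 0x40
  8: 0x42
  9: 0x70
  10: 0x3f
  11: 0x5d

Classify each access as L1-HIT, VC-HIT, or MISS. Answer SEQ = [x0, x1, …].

SEQ = [MISS, MISS, MISS, VC-HIT, L1-HIT, VC-HIT, VC-HIT, VC-HIT, L1-HIT, VC-HIT, L1-HIT, MISS]

0: 0x3f (blk 15, set 3) → MISS  vc=[]
1: 0x70 (blk 28, set 0) → MISS  vc=[]
2: 0x41 (blk 16, set 0) → MISS  vc=[28]
3: 0x71 (blk 28, set 0) → VC-HIT  vc=[16]
4: 0x3d (blk 15, set 3) → L1-HIT  vc=[16]
5: 0x43 (blk 16, set 0) → VC-HIT  vc=[28]
6: 0x72 (blk 28, set 0) → VC-HIT  vc=[16]
7: 0x40 (blk 16, set 0) → VC-HIT  vc=[28]
8: 0x42 (blk 16, set 0) → L1-HIT  vc=[28]
9: 0x70 (blk 28, set 0) → VC-HIT  vc=[16]
10: 0x3f (blk 15, set 3) → L1-HIT  vc=[16]
11: 0x5d (blk 23, set 3) → MISS  vc=[16, 15]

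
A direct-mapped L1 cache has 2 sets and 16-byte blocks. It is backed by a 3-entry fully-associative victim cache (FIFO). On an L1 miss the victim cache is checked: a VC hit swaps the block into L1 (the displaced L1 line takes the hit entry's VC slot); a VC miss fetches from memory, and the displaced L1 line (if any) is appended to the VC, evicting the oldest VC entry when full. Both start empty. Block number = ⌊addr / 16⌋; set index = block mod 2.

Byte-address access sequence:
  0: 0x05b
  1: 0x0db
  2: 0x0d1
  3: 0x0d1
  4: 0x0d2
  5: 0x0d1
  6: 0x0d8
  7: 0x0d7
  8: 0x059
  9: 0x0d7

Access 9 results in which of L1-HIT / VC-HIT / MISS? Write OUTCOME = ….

OUTCOME = VC-HIT

  [0] addr=0x5b blk=5 s=1: MISS | VC []
  [1] addr=0xdb blk=13 s=1: MISS | VC [5]
  [2] addr=0xd1 blk=13 s=1: L1-HIT | VC [5]
  [3] addr=0xd1 blk=13 s=1: L1-HIT | VC [5]
  [4] addr=0xd2 blk=13 s=1: L1-HIT | VC [5]
  [5] addr=0xd1 blk=13 s=1: L1-HIT | VC [5]
  [6] addr=0xd8 blk=13 s=1: L1-HIT | VC [5]
  [7] addr=0xd7 blk=13 s=1: L1-HIT | VC [5]
  [8] addr=0x59 blk=5 s=1: VC-HIT | VC [13]
  [9] addr=0xd7 blk=13 s=1: VC-HIT | VC [5]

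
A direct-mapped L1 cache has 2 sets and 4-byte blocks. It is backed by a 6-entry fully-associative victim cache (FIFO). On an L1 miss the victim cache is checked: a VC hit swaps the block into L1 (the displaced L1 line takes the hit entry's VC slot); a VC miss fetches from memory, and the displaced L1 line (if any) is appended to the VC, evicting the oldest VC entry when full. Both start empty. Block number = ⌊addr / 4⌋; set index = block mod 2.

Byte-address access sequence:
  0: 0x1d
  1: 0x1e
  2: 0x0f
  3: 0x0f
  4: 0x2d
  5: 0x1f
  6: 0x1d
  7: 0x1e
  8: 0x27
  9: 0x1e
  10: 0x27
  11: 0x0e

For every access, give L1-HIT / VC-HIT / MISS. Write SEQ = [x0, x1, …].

SEQ = [MISS, L1-HIT, MISS, L1-HIT, MISS, VC-HIT, L1-HIT, L1-HIT, MISS, VC-HIT, VC-HIT, VC-HIT]

  [0] addr=0x1d blk=7 s=1: MISS | VC []
  [1] addr=0x1e blk=7 s=1: L1-HIT | VC []
  [2] addr=0xf blk=3 s=1: MISS | VC [7]
  [3] addr=0xf blk=3 s=1: L1-HIT | VC [7]
  [4] addr=0x2d blk=11 s=1: MISS | VC [7, 3]
  [5] addr=0x1f blk=7 s=1: VC-HIT | VC [11, 3]
  [6] addr=0x1d blk=7 s=1: L1-HIT | VC [11, 3]
  [7] addr=0x1e blk=7 s=1: L1-HIT | VC [11, 3]
  [8] addr=0x27 blk=9 s=1: MISS | VC [11, 3, 7]
  [9] addr=0x1e blk=7 s=1: VC-HIT | VC [11, 3, 9]
  [10] addr=0x27 blk=9 s=1: VC-HIT | VC [11, 3, 7]
  [11] addr=0xe blk=3 s=1: VC-HIT | VC [11, 9, 7]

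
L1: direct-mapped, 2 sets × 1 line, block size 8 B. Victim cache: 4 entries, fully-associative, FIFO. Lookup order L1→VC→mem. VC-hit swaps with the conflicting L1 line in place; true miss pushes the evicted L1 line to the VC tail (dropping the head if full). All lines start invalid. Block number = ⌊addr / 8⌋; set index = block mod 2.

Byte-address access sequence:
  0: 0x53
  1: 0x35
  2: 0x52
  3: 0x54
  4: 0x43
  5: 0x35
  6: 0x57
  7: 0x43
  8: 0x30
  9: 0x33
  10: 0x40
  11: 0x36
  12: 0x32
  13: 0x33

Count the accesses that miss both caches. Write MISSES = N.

MISSES = 3

0: 0x53 (blk 10, set 0) → MISS  vc=[]
1: 0x35 (blk 6, set 0) → MISS  vc=[10]
2: 0x52 (blk 10, set 0) → VC-HIT  vc=[6]
3: 0x54 (blk 10, set 0) → L1-HIT  vc=[6]
4: 0x43 (blk 8, set 0) → MISS  vc=[6, 10]
5: 0x35 (blk 6, set 0) → VC-HIT  vc=[8, 10]
6: 0x57 (blk 10, set 0) → VC-HIT  vc=[8, 6]
7: 0x43 (blk 8, set 0) → VC-HIT  vc=[10, 6]
8: 0x30 (blk 6, set 0) → VC-HIT  vc=[10, 8]
9: 0x33 (blk 6, set 0) → L1-HIT  vc=[10, 8]
10: 0x40 (blk 8, set 0) → VC-HIT  vc=[10, 6]
11: 0x36 (blk 6, set 0) → VC-HIT  vc=[10, 8]
12: 0x32 (blk 6, set 0) → L1-HIT  vc=[10, 8]
13: 0x33 (blk 6, set 0) → L1-HIT  vc=[10, 8]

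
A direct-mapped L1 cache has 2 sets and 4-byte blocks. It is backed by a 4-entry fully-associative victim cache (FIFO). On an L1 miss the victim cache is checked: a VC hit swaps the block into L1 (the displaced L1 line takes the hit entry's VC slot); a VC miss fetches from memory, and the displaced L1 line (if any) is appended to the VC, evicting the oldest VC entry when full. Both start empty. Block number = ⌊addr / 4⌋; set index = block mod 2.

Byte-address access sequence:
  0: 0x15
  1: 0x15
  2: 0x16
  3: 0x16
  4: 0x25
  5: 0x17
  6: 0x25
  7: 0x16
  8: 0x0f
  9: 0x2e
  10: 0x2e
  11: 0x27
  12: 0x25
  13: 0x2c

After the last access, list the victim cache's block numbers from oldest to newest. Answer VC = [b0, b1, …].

VC = [9, 5, 3]

#0 0x15→b5/s1 MISS; vc=[]
#1 0x15→b5/s1 L1-HIT; vc=[]
#2 0x16→b5/s1 L1-HIT; vc=[]
#3 0x16→b5/s1 L1-HIT; vc=[]
#4 0x25→b9/s1 MISS; vc=[5]
#5 0x17→b5/s1 VC-HIT; vc=[9]
#6 0x25→b9/s1 VC-HIT; vc=[5]
#7 0x16→b5/s1 VC-HIT; vc=[9]
#8 0xf→b3/s1 MISS; vc=[9,5]
#9 0x2e→b11/s1 MISS; vc=[9,5,3]
#10 0x2e→b11/s1 L1-HIT; vc=[9,5,3]
#11 0x27→b9/s1 VC-HIT; vc=[11,5,3]
#12 0x25→b9/s1 L1-HIT; vc=[11,5,3]
#13 0x2c→b11/s1 VC-HIT; vc=[9,5,3]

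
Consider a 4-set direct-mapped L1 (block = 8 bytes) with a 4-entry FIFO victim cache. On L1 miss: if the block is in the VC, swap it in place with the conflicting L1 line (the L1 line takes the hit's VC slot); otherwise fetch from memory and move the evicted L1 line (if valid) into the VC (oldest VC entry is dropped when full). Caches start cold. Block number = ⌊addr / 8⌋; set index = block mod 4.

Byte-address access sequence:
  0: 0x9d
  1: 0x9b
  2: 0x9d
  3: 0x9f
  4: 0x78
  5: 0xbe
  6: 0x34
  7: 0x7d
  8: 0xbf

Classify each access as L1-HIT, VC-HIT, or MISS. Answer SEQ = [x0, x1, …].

SEQ = [MISS, L1-HIT, L1-HIT, L1-HIT, MISS, MISS, MISS, VC-HIT, VC-HIT]

#0 0x9d→b19/s3 MISS; vc=[]
#1 0x9b→b19/s3 L1-HIT; vc=[]
#2 0x9d→b19/s3 L1-HIT; vc=[]
#3 0x9f→b19/s3 L1-HIT; vc=[]
#4 0x78→b15/s3 MISS; vc=[19]
#5 0xbe→b23/s3 MISS; vc=[19,15]
#6 0x34→b6/s2 MISS; vc=[19,15]
#7 0x7d→b15/s3 VC-HIT; vc=[19,23]
#8 0xbf→b23/s3 VC-HIT; vc=[19,15]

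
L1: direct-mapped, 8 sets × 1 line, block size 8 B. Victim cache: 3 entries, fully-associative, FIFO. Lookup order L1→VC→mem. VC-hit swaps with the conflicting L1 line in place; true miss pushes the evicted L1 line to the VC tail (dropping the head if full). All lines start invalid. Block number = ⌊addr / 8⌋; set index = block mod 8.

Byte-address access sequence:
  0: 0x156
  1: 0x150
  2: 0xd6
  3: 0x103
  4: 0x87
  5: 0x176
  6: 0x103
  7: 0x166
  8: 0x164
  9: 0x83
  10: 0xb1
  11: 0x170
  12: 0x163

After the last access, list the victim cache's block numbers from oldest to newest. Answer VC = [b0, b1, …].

#0 0x156→b42/s2 MISS; vc=[]
#1 0x150→b42/s2 L1-HIT; vc=[]
#2 0xd6→b26/s2 MISS; vc=[42]
#3 0x103→b32/s0 MISS; vc=[42]
#4 0x87→b16/s0 MISS; vc=[42,32]
#5 0x176→b46/s6 MISS; vc=[42,32]
#6 0x103→b32/s0 VC-HIT; vc=[42,16]
#7 0x166→b44/s4 MISS; vc=[42,16]
#8 0x164→b44/s4 L1-HIT; vc=[42,16]
#9 0x83→b16/s0 VC-HIT; vc=[42,32]
#10 0xb1→b22/s6 MISS; vc=[42,32,46]
#11 0x170→b46/s6 VC-HIT; vc=[42,32,22]
#12 0x163→b44/s4 L1-HIT; vc=[42,32,22]

VC = [42, 32, 22]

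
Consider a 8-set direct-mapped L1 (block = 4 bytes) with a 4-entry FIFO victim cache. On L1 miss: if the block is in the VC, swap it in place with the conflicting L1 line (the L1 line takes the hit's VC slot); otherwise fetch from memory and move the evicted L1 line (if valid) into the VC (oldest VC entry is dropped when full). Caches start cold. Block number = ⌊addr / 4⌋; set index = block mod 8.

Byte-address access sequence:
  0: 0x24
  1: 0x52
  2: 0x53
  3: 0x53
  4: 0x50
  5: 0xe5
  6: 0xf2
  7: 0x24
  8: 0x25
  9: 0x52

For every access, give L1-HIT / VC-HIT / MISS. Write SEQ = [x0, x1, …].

SEQ = [MISS, MISS, L1-HIT, L1-HIT, L1-HIT, MISS, MISS, VC-HIT, L1-HIT, VC-HIT]

0: 0x24 (blk 9, set 1) → MISS  vc=[]
1: 0x52 (blk 20, set 4) → MISS  vc=[]
2: 0x53 (blk 20, set 4) → L1-HIT  vc=[]
3: 0x53 (blk 20, set 4) → L1-HIT  vc=[]
4: 0x50 (blk 20, set 4) → L1-HIT  vc=[]
5: 0xe5 (blk 57, set 1) → MISS  vc=[9]
6: 0xf2 (blk 60, set 4) → MISS  vc=[9, 20]
7: 0x24 (blk 9, set 1) → VC-HIT  vc=[57, 20]
8: 0x25 (blk 9, set 1) → L1-HIT  vc=[57, 20]
9: 0x52 (blk 20, set 4) → VC-HIT  vc=[57, 60]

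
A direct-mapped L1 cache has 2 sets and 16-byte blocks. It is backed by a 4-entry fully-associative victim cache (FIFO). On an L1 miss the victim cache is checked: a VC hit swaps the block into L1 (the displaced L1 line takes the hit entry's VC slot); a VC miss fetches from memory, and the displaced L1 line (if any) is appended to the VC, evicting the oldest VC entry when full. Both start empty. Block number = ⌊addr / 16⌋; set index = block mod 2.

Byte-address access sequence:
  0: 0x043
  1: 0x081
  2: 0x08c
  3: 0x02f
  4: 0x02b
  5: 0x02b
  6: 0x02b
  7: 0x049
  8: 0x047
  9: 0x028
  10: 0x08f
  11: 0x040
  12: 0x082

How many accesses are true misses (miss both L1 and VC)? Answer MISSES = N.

  [0] addr=0x43 blk=4 s=0: MISS | VC []
  [1] addr=0x81 blk=8 s=0: MISS | VC [4]
  [2] addr=0x8c blk=8 s=0: L1-HIT | VC [4]
  [3] addr=0x2f blk=2 s=0: MISS | VC [4, 8]
  [4] addr=0x2b blk=2 s=0: L1-HIT | VC [4, 8]
  [5] addr=0x2b blk=2 s=0: L1-HIT | VC [4, 8]
  [6] addr=0x2b blk=2 s=0: L1-HIT | VC [4, 8]
  [7] addr=0x49 blk=4 s=0: VC-HIT | VC [2, 8]
  [8] addr=0x47 blk=4 s=0: L1-HIT | VC [2, 8]
  [9] addr=0x28 blk=2 s=0: VC-HIT | VC [4, 8]
  [10] addr=0x8f blk=8 s=0: VC-HIT | VC [4, 2]
  [11] addr=0x40 blk=4 s=0: VC-HIT | VC [8, 2]
  [12] addr=0x82 blk=8 s=0: VC-HIT | VC [4, 2]

MISSES = 3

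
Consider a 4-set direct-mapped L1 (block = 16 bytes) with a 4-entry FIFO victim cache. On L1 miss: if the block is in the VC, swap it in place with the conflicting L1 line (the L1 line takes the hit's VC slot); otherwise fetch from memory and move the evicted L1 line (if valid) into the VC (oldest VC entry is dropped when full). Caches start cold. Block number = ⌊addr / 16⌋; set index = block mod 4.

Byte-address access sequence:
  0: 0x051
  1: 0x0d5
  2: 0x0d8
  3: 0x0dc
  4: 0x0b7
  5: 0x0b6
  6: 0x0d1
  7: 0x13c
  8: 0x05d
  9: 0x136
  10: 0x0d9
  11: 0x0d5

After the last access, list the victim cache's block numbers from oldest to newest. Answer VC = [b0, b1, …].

VC = [5, 11]

0: 0x51 (blk 5, set 1) → MISS  vc=[]
1: 0xd5 (blk 13, set 1) → MISS  vc=[5]
2: 0xd8 (blk 13, set 1) → L1-HIT  vc=[5]
3: 0xdc (blk 13, set 1) → L1-HIT  vc=[5]
4: 0xb7 (blk 11, set 3) → MISS  vc=[5]
5: 0xb6 (blk 11, set 3) → L1-HIT  vc=[5]
6: 0xd1 (blk 13, set 1) → L1-HIT  vc=[5]
7: 0x13c (blk 19, set 3) → MISS  vc=[5, 11]
8: 0x5d (blk 5, set 1) → VC-HIT  vc=[13, 11]
9: 0x136 (blk 19, set 3) → L1-HIT  vc=[13, 11]
10: 0xd9 (blk 13, set 1) → VC-HIT  vc=[5, 11]
11: 0xd5 (blk 13, set 1) → L1-HIT  vc=[5, 11]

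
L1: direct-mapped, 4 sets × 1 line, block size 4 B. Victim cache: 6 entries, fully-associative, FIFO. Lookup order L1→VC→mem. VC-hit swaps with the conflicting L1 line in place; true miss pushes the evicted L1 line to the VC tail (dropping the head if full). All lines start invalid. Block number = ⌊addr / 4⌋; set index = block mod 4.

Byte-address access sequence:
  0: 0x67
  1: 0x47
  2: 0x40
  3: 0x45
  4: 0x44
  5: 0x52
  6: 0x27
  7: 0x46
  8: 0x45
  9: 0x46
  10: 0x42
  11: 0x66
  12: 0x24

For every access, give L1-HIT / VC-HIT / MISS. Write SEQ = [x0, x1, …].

SEQ = [MISS, MISS, MISS, L1-HIT, L1-HIT, MISS, MISS, VC-HIT, L1-HIT, L1-HIT, VC-HIT, VC-HIT, VC-HIT]

0: 0x67 (blk 25, set 1) → MISS  vc=[]
1: 0x47 (blk 17, set 1) → MISS  vc=[25]
2: 0x40 (blk 16, set 0) → MISS  vc=[25]
3: 0x45 (blk 17, set 1) → L1-HIT  vc=[25]
4: 0x44 (blk 17, set 1) → L1-HIT  vc=[25]
5: 0x52 (blk 20, set 0) → MISS  vc=[25, 16]
6: 0x27 (blk 9, set 1) → MISS  vc=[25, 16, 17]
7: 0x46 (blk 17, set 1) → VC-HIT  vc=[25, 16, 9]
8: 0x45 (blk 17, set 1) → L1-HIT  vc=[25, 16, 9]
9: 0x46 (blk 17, set 1) → L1-HIT  vc=[25, 16, 9]
10: 0x42 (blk 16, set 0) → VC-HIT  vc=[25, 20, 9]
11: 0x66 (blk 25, set 1) → VC-HIT  vc=[17, 20, 9]
12: 0x24 (blk 9, set 1) → VC-HIT  vc=[17, 20, 25]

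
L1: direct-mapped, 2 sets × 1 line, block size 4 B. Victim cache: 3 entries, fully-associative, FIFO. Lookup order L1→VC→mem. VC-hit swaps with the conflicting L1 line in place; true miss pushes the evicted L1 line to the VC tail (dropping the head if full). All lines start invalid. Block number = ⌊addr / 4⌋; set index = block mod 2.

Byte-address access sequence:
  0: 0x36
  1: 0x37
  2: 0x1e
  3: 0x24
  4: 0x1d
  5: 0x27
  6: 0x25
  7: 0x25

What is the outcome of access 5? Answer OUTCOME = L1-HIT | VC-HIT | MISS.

OUTCOME = VC-HIT

  [0] addr=0x36 blk=13 s=1: MISS | VC []
  [1] addr=0x37 blk=13 s=1: L1-HIT | VC []
  [2] addr=0x1e blk=7 s=1: MISS | VC [13]
  [3] addr=0x24 blk=9 s=1: MISS | VC [13, 7]
  [4] addr=0x1d blk=7 s=1: VC-HIT | VC [13, 9]
  [5] addr=0x27 blk=9 s=1: VC-HIT | VC [13, 7]
  [6] addr=0x25 blk=9 s=1: L1-HIT | VC [13, 7]
  [7] addr=0x25 blk=9 s=1: L1-HIT | VC [13, 7]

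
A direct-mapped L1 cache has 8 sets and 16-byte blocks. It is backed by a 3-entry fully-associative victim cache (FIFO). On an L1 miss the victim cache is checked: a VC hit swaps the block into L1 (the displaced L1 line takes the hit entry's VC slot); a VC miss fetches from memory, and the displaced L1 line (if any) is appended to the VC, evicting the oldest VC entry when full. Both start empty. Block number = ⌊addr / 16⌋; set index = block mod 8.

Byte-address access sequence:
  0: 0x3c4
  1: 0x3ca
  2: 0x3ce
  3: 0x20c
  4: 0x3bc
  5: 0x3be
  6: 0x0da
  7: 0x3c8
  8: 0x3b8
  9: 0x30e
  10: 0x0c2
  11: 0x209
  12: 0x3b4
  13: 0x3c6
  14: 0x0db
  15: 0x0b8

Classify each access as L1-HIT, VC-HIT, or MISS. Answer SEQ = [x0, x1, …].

SEQ = [MISS, L1-HIT, L1-HIT, MISS, MISS, L1-HIT, MISS, L1-HIT, L1-HIT, MISS, MISS, VC-HIT, L1-HIT, VC-HIT, L1-HIT, MISS]

  [0] addr=0x3c4 blk=60 s=4: MISS | VC []
  [1] addr=0x3ca blk=60 s=4: L1-HIT | VC []
  [2] addr=0x3ce blk=60 s=4: L1-HIT | VC []
  [3] addr=0x20c blk=32 s=0: MISS | VC []
  [4] addr=0x3bc blk=59 s=3: MISS | VC []
  [5] addr=0x3be blk=59 s=3: L1-HIT | VC []
  [6] addr=0xda blk=13 s=5: MISS | VC []
  [7] addr=0x3c8 blk=60 s=4: L1-HIT | VC []
  [8] addr=0x3b8 blk=59 s=3: L1-HIT | VC []
  [9] addr=0x30e blk=48 s=0: MISS | VC [32]
  [10] addr=0xc2 blk=12 s=4: MISS | VC [32, 60]
  [11] addr=0x209 blk=32 s=0: VC-HIT | VC [48, 60]
  [12] addr=0x3b4 blk=59 s=3: L1-HIT | VC [48, 60]
  [13] addr=0x3c6 blk=60 s=4: VC-HIT | VC [48, 12]
  [14] addr=0xdb blk=13 s=5: L1-HIT | VC [48, 12]
  [15] addr=0xb8 blk=11 s=3: MISS | VC [48, 12, 59]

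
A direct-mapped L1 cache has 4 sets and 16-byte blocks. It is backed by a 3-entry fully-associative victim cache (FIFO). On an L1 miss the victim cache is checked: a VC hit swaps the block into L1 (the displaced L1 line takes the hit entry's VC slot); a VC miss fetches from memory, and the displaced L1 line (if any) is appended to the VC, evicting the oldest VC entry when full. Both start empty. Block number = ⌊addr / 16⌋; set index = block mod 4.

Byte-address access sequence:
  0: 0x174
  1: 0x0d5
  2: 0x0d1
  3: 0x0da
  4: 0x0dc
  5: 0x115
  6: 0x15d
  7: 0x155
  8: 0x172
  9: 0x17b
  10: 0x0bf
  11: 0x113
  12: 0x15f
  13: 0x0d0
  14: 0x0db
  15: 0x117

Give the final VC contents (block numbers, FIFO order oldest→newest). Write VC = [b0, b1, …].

0: 0x174 (blk 23, set 3) → MISS  vc=[]
1: 0xd5 (blk 13, set 1) → MISS  vc=[]
2: 0xd1 (blk 13, set 1) → L1-HIT  vc=[]
3: 0xda (blk 13, set 1) → L1-HIT  vc=[]
4: 0xdc (blk 13, set 1) → L1-HIT  vc=[]
5: 0x115 (blk 17, set 1) → MISS  vc=[13]
6: 0x15d (blk 21, set 1) → MISS  vc=[13, 17]
7: 0x155 (blk 21, set 1) → L1-HIT  vc=[13, 17]
8: 0x172 (blk 23, set 3) → L1-HIT  vc=[13, 17]
9: 0x17b (blk 23, set 3) → L1-HIT  vc=[13, 17]
10: 0xbf (blk 11, set 3) → MISS  vc=[13, 17, 23]
11: 0x113 (blk 17, set 1) → VC-HIT  vc=[13, 21, 23]
12: 0x15f (blk 21, set 1) → VC-HIT  vc=[13, 17, 23]
13: 0xd0 (blk 13, set 1) → VC-HIT  vc=[21, 17, 23]
14: 0xdb (blk 13, set 1) → L1-HIT  vc=[21, 17, 23]
15: 0x117 (blk 17, set 1) → VC-HIT  vc=[21, 13, 23]

VC = [21, 13, 23]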